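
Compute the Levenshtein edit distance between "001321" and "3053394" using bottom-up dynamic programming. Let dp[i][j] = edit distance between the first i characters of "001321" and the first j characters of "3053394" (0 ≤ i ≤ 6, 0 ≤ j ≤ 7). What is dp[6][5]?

   ''  3  0  5  3  3  9  4
''  0  1  2  3  4  5  6  7
 0  1  1  1  2  3  4  5  6
 0  2  2  1  2  3  4  5  6
 1  3  3  2  2  3  4  5  6
 3  4  3  3  3  2  3  4  5
 2  5  4  4  4  3  3  4  5
 1  6  5  5  5  4  4  4  5

4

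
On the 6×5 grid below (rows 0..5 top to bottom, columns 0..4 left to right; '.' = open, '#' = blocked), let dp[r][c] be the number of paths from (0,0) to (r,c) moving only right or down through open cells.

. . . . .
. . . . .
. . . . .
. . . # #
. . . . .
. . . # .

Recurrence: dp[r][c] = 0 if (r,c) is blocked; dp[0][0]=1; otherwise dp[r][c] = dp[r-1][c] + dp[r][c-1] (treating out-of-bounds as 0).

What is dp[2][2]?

r\c   0   1   2   3   4
  0   1   1   1   1   1
  1   1   2   3   4   5
  2   1   3   6  10  15
  3   1   4  10   0   0
  4   1   5  15  15  15
  5   1   6  21   0  15

6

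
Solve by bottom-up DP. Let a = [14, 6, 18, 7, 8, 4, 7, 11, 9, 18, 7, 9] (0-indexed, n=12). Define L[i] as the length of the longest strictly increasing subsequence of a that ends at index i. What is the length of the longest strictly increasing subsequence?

5

   i    0    1    2    3    4    5    6    7    8    9   10   11
a[i]   14    6   18    7    8    4    7   11    9   18    7    9
L[i]    1    1    2    2    3    1    2    4    4    5    2    4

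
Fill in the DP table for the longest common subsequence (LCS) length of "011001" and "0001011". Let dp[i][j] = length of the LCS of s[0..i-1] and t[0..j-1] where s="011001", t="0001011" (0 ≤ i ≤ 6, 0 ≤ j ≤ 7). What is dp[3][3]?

   ''  0  0  0  1  0  1  1
''  0  0  0  0  0  0  0  0
 0  0  1  1  1  1  1  1  1
 1  0  1  1  1  2  2  2  2
 1  0  1  1  1  2  2  3  3
 0  0  1  2  2  2  3  3  3
 0  0  1  2  3  3  3  3  3
 1  0  1  2  3  4  4  4  4

1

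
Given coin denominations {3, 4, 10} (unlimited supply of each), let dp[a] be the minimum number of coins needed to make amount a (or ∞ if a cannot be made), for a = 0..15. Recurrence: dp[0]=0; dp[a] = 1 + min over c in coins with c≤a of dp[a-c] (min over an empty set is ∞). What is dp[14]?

2

 a  0  1  2  3  4  5  6  7  8  9 10 11 12 13 14 15
dp  0  -  -  1  1  -  2  2  2  3  1  3  3  2  2  4
(- denotes ∞ / unreachable)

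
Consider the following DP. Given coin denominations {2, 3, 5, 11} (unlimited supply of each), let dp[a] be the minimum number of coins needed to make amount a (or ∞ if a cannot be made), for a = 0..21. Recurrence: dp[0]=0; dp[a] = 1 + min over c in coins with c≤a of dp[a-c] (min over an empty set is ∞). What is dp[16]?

2

 a  0  1  2  3  4  5  6  7  8  9 10 11 12 13 14 15 16 17 18 19 20 21
dp  0  -  1  1  2  1  2  2  2  3  2  1  3  2  2  3  2  3  3  3  4  3
(- denotes ∞ / unreachable)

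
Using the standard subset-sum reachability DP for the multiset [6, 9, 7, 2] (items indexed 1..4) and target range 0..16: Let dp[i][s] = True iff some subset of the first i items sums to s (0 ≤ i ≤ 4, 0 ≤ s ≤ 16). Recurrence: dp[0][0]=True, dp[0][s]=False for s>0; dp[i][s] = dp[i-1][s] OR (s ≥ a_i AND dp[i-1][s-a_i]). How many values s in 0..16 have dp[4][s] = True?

i\s   0   1   2   3   4   5   6   7   8   9  10  11  12  13  14  15  16
  0   T   F   F   F   F   F   F   F   F   F   F   F   F   F   F   F   F
  1   T   F   F   F   F   F   T   F   F   F   F   F   F   F   F   F   F
  2   T   F   F   F   F   F   T   F   F   T   F   F   F   F   F   T   F
  3   T   F   F   F   F   F   T   T   F   T   F   F   F   T   F   T   T
  4   T   F   T   F   F   F   T   T   T   T   F   T   F   T   F   T   T

10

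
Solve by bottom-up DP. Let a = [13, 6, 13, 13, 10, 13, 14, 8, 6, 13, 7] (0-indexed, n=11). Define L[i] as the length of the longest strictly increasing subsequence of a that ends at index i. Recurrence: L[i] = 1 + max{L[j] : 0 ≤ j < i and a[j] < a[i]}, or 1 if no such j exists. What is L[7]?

2

   i    0    1    2    3    4    5    6    7    8    9   10
a[i]   13    6   13   13   10   13   14    8    6   13    7
L[i]    1    1    2    2    2    3    4    2    1    3    2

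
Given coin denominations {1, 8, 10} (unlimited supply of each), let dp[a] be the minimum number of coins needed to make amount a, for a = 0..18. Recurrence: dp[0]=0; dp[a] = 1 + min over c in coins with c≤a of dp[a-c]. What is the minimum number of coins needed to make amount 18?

2

 a  0  1  2  3  4  5  6  7  8  9 10 11 12 13 14 15 16 17 18
dp  0  1  2  3  4  5  6  7  1  2  1  2  3  4  5  6  2  3  2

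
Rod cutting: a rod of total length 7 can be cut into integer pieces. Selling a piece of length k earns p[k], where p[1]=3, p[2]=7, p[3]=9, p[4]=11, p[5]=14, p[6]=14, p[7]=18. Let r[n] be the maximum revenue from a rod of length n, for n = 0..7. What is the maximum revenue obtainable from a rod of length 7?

   n    0    1    2    3    4    5    6    7
r[n]    0    3    7   10   14   17   21   24

24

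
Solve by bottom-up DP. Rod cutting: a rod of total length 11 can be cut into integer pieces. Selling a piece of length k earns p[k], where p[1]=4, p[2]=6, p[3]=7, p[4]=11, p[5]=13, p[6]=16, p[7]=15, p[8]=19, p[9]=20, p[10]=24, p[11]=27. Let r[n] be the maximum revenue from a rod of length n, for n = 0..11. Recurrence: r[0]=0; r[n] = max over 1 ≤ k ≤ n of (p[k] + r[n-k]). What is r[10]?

   n    0    1    2    3    4    5    6    7    8    9   10   11
r[n]    0    4    8   12   16   20   24   28   32   36   40   44

40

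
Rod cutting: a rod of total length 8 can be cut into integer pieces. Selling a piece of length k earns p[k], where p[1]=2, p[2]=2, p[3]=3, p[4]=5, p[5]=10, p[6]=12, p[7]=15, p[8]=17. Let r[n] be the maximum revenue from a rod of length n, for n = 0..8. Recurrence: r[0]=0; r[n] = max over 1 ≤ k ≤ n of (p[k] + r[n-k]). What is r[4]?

8

   n    0    1    2    3    4    5    6    7    8
r[n]    0    2    4    6    8   10   12   15   17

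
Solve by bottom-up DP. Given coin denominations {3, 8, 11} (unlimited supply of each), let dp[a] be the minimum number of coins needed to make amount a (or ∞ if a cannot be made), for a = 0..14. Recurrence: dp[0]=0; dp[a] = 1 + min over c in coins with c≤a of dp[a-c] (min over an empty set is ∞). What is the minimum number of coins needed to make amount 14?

2

 a  0  1  2  3  4  5  6  7  8  9 10 11 12 13 14
dp  0  -  -  1  -  -  2  -  1  3  -  1  4  -  2
(- denotes ∞ / unreachable)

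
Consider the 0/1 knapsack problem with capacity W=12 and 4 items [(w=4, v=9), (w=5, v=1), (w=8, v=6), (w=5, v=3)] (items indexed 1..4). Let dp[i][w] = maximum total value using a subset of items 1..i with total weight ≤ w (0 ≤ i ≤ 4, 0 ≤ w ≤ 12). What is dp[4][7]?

9

i\w   0   1   2   3   4   5   6   7   8   9  10  11  12
  0   0   0   0   0   0   0   0   0   0   0   0   0   0
  1   0   0   0   0   9   9   9   9   9   9   9   9   9
  2   0   0   0   0   9   9   9   9   9  10  10  10  10
  3   0   0   0   0   9   9   9   9   9  10  10  10  15
  4   0   0   0   0   9   9   9   9   9  12  12  12  15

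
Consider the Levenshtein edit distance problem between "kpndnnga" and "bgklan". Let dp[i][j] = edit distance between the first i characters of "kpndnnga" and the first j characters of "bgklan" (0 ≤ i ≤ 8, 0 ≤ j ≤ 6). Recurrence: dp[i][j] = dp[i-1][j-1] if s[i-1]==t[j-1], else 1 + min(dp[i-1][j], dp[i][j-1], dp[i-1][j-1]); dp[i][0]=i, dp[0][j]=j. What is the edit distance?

   ''  b  g  k  l  a  n
''  0  1  2  3  4  5  6
 k  1  1  2  2  3  4  5
 p  2  2  2  3  3  4  5
 n  3  3  3  3  4  4  4
 d  4  4  4  4  4  5  5
 n  5  5  5  5  5  5  5
 n  6  6  6  6  6  6  5
 g  7  7  6  7  7  7  6
 a  8  8  7  7  8  7  7

7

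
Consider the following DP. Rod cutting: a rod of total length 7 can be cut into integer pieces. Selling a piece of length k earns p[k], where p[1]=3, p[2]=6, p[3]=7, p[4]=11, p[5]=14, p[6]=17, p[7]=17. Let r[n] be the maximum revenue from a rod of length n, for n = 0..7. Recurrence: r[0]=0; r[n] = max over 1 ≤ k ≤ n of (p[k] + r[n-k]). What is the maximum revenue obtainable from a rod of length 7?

   n    0    1    2    3    4    5    6    7
r[n]    0    3    6    9   12   15   18   21

21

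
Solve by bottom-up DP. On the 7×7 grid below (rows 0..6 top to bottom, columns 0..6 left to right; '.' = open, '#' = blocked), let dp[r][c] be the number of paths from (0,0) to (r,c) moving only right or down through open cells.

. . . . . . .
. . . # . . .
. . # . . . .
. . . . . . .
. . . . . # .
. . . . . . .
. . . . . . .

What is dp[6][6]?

r\c   0   1   2   3   4   5   6
  0   1   1   1   1   1   1   1
  1   1   2   3   0   1   2   3
  2   1   3   0   0   1   3   6
  3   1   4   4   4   5   8  14
  4   1   5   9  13  18   0  14
  5   1   6  15  28  46  46  60
  6   1   7  22  50  96 142 202

202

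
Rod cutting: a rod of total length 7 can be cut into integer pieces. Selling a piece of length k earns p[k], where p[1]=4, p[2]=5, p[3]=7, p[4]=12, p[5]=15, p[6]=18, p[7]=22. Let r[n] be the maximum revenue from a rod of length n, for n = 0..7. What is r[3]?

   n    0    1    2    3    4    5    6    7
r[n]    0    4    8   12   16   20   24   28

12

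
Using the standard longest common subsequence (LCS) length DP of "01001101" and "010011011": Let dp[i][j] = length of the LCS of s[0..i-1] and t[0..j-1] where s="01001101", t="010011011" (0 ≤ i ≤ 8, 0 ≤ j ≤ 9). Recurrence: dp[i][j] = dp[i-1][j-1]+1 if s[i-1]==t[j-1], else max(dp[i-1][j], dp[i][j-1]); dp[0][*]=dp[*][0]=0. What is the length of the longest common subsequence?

   ''  0  1  0  0  1  1  0  1  1
''  0  0  0  0  0  0  0  0  0  0
 0  0  1  1  1  1  1  1  1  1  1
 1  0  1  2  2  2  2  2  2  2  2
 0  0  1  2  3  3  3  3  3  3  3
 0  0  1  2  3  4  4  4  4  4  4
 1  0  1  2  3  4  5  5  5  5  5
 1  0  1  2  3  4  5  6  6  6  6
 0  0  1  2  3  4  5  6  7  7  7
 1  0  1  2  3  4  5  6  7  8  8

8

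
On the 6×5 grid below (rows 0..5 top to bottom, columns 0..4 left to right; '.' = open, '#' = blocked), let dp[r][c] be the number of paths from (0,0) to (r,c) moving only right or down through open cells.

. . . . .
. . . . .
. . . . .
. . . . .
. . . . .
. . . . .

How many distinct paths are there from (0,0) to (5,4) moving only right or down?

126

r\c   0   1   2   3   4
  0   1   1   1   1   1
  1   1   2   3   4   5
  2   1   3   6  10  15
  3   1   4  10  20  35
  4   1   5  15  35  70
  5   1   6  21  56 126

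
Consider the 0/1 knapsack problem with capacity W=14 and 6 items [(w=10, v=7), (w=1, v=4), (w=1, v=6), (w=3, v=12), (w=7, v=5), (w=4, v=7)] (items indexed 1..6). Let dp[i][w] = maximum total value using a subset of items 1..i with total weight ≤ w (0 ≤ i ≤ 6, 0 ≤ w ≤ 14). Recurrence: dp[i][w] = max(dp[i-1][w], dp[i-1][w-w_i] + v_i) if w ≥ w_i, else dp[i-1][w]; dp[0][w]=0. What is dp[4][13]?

22

i\w   0   1   2   3   4   5   6   7   8   9  10  11  12  13  14
  0   0   0   0   0   0   0   0   0   0   0   0   0   0   0   0
  1   0   0   0   0   0   0   0   0   0   0   7   7   7   7   7
  2   0   4   4   4   4   4   4   4   4   4   7  11  11  11  11
  3   0   6  10  10  10  10  10  10  10  10  10  13  17  17  17
  4   0   6  10  12  18  22  22  22  22  22  22  22  22  22  25
  5   0   6  10  12  18  22  22  22  22  22  22  23  27  27  27
  6   0   6  10  12  18  22  22  22  25  29  29  29  29  29  29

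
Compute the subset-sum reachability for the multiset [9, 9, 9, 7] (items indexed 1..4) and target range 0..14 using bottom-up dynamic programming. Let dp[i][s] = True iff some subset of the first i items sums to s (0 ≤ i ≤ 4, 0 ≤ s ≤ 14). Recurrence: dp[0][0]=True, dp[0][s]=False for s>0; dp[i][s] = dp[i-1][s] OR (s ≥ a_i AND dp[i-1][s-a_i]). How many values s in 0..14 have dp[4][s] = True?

i\s   0   1   2   3   4   5   6   7   8   9  10  11  12  13  14
  0   T   F   F   F   F   F   F   F   F   F   F   F   F   F   F
  1   T   F   F   F   F   F   F   F   F   T   F   F   F   F   F
  2   T   F   F   F   F   F   F   F   F   T   F   F   F   F   F
  3   T   F   F   F   F   F   F   F   F   T   F   F   F   F   F
  4   T   F   F   F   F   F   F   T   F   T   F   F   F   F   F

3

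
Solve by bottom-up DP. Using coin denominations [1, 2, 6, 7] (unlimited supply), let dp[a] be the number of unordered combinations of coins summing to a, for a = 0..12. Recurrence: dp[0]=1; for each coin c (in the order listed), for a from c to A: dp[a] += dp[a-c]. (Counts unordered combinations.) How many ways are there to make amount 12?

15

after  coin     0     1     2     3     4     5     6     7     8     9    10    11    12
          1     1     1     1     1     1     1     1     1     1     1     1     1     1
          2     1     1     2     2     3     3     4     4     5     5     6     6     7
          6     1     1     2     2     3     3     5     5     7     7     9     9    12
          7     1     1     2     2     3     3     5     6     8     9    11    12    15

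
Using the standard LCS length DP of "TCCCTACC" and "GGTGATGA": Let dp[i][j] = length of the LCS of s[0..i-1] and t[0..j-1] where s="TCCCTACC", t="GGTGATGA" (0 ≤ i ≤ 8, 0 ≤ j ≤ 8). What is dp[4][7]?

1

   ''  G  G  T  G  A  T  G  A
''  0  0  0  0  0  0  0  0  0
 T  0  0  0  1  1  1  1  1  1
 C  0  0  0  1  1  1  1  1  1
 C  0  0  0  1  1  1  1  1  1
 C  0  0  0  1  1  1  1  1  1
 T  0  0  0  1  1  1  2  2  2
 A  0  0  0  1  1  2  2  2  3
 C  0  0  0  1  1  2  2  2  3
 C  0  0  0  1  1  2  2  2  3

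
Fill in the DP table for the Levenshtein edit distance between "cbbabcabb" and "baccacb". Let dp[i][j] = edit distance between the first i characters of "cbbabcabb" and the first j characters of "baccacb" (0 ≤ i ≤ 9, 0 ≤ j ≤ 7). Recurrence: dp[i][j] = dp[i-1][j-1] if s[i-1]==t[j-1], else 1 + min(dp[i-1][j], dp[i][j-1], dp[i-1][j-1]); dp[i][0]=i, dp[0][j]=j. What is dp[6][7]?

6

   ''  b  a  c  c  a  c  b
''  0  1  2  3  4  5  6  7
 c  1  1  2  2  3  4  5  6
 b  2  1  2  3  3  4  5  5
 b  3  2  2  3  4  4  5  5
 a  4  3  2  3  4  4  5  6
 b  5  4  3  3  4  5  5  5
 c  6  5  4  3  3  4  5  6
 a  7  6  5  4  4  3  4  5
 b  8  7  6  5  5  4  4  4
 b  9  8  7  6  6  5  5  4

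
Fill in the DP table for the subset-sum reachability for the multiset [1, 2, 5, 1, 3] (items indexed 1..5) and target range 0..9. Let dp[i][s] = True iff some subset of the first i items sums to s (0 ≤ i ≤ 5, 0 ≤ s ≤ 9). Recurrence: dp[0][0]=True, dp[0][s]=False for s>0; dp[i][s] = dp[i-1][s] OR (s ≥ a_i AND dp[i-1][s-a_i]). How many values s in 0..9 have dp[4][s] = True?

10

i\s   0   1   2   3   4   5   6   7   8   9
  0   T   F   F   F   F   F   F   F   F   F
  1   T   T   F   F   F   F   F   F   F   F
  2   T   T   T   T   F   F   F   F   F   F
  3   T   T   T   T   F   T   T   T   T   F
  4   T   T   T   T   T   T   T   T   T   T
  5   T   T   T   T   T   T   T   T   T   T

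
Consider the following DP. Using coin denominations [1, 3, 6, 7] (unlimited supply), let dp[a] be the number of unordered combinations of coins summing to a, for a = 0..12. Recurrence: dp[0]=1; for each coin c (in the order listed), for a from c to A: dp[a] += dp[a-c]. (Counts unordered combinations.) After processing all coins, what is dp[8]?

after  coin     0     1     2     3     4     5     6     7     8     9    10    11    12
          1     1     1     1     1     1     1     1     1     1     1     1     1     1
          3     1     1     1     2     2     2     3     3     3     4     4     4     5
          6     1     1     1     2     2     2     4     4     4     6     6     6     9
          7     1     1     1     2     2     2     4     5     5     7     8     8    11

5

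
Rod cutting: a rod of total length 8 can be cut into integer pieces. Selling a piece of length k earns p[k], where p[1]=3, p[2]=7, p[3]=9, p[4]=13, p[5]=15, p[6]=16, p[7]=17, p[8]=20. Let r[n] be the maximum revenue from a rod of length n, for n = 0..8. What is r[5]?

17

   n    0    1    2    3    4    5    6    7    8
r[n]    0    3    7   10   14   17   21   24   28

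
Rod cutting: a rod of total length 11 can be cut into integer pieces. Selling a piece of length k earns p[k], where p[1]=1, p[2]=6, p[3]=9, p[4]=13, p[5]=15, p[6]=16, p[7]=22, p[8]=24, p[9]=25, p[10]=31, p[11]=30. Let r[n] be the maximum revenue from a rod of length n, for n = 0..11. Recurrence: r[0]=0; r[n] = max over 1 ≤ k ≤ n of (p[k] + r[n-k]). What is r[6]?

   n    0    1    2    3    4    5    6    7    8    9   10   11
r[n]    0    1    6    9   13   15   19   22   26   28   32   35

19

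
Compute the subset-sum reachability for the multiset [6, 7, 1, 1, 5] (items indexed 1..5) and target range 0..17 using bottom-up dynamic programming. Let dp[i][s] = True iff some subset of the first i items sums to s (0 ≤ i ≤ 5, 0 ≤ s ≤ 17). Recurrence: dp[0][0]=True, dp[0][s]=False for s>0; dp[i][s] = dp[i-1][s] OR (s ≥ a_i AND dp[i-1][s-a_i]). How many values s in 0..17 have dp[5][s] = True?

i\s   0   1   2   3   4   5   6   7   8   9  10  11  12  13  14  15  16  17
  0   T   F   F   F   F   F   F   F   F   F   F   F   F   F   F   F   F   F
  1   T   F   F   F   F   F   T   F   F   F   F   F   F   F   F   F   F   F
  2   T   F   F   F   F   F   T   T   F   F   F   F   F   T   F   F   F   F
  3   T   T   F   F   F   F   T   T   T   F   F   F   F   T   T   F   F   F
  4   T   T   T   F   F   F   T   T   T   T   F   F   F   T   T   T   F   F
  5   T   T   T   F   F   T   T   T   T   T   F   T   T   T   T   T   F   F

13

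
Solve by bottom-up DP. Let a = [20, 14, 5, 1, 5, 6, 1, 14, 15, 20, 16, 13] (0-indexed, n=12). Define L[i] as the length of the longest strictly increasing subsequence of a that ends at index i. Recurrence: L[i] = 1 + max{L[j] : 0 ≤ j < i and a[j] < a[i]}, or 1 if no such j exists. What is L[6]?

1

   i    0    1    2    3    4    5    6    7    8    9   10   11
a[i]   20   14    5    1    5    6    1   14   15   20   16   13
L[i]    1    1    1    1    2    3    1    4    5    6    6    4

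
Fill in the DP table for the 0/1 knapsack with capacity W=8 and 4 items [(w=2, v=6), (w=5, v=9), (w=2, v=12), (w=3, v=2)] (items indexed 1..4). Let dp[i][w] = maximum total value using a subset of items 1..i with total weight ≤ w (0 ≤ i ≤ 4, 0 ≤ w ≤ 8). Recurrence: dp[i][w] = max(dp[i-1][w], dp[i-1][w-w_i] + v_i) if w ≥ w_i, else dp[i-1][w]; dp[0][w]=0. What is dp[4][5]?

i\w   0   1   2   3   4   5   6   7   8
  0   0   0   0   0   0   0   0   0   0
  1   0   0   6   6   6   6   6   6   6
  2   0   0   6   6   6   9   9  15  15
  3   0   0  12  12  18  18  18  21  21
  4   0   0  12  12  18  18  18  21  21

18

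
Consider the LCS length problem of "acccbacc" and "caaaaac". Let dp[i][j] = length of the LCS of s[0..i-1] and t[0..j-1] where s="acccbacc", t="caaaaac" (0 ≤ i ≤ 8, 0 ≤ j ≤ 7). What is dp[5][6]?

1

   ''  c  a  a  a  a  a  c
''  0  0  0  0  0  0  0  0
 a  0  0  1  1  1  1  1  1
 c  0  1  1  1  1  1  1  2
 c  0  1  1  1  1  1  1  2
 c  0  1  1  1  1  1  1  2
 b  0  1  1  1  1  1  1  2
 a  0  1  2  2  2  2  2  2
 c  0  1  2  2  2  2  2  3
 c  0  1  2  2  2  2  2  3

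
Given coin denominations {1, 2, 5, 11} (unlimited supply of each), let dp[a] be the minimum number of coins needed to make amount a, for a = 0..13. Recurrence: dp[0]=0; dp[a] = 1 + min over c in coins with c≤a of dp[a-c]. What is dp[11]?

1

 a  0  1  2  3  4  5  6  7  8  9 10 11 12 13
dp  0  1  1  2  2  1  2  2  3  3  2  1  2  2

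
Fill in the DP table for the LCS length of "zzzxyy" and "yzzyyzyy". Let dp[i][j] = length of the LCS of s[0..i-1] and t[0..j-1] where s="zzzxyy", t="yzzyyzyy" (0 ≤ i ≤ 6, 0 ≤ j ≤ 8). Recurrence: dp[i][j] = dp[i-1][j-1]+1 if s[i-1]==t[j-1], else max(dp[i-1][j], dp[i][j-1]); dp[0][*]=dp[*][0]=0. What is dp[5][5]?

   ''  y  z  z  y  y  z  y  y
''  0  0  0  0  0  0  0  0  0
 z  0  0  1  1  1  1  1  1  1
 z  0  0  1  2  2  2  2  2  2
 z  0  0  1  2  2  2  3  3  3
 x  0  0  1  2  2  2  3  3  3
 y  0  1  1  2  3  3  3  4  4
 y  0  1  1  2  3  4  4  4  5

3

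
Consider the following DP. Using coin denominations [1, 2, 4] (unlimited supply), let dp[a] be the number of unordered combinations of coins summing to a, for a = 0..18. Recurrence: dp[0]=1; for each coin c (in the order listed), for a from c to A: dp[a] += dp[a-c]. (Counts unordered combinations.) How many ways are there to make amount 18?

30

after  coin     0     1     2     3     4     5     6     7     8     9    10    11    12    13    14    15    16    17    18
          1     1     1     1     1     1     1     1     1     1     1     1     1     1     1     1     1     1     1     1
          2     1     1     2     2     3     3     4     4     5     5     6     6     7     7     8     8     9     9    10
          4     1     1     2     2     4     4     6     6     9     9    12    12    16    16    20    20    25    25    30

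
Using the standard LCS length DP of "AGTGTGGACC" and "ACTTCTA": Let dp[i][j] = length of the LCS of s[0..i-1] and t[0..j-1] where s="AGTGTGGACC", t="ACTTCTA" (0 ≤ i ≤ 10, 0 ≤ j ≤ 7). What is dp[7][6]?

3

   ''  A  C  T  T  C  T  A
''  0  0  0  0  0  0  0  0
 A  0  1  1  1  1  1  1  1
 G  0  1  1  1  1  1  1  1
 T  0  1  1  2  2  2  2  2
 G  0  1  1  2  2  2  2  2
 T  0  1  1  2  3  3  3  3
 G  0  1  1  2  3  3  3  3
 G  0  1  1  2  3  3  3  3
 A  0  1  1  2  3  3  3  4
 C  0  1  2  2  3  4  4  4
 C  0  1  2  2  3  4  4  4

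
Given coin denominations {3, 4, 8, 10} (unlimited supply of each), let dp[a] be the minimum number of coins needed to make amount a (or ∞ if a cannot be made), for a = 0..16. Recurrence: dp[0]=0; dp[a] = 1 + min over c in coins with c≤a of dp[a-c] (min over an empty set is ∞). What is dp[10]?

 a  0  1  2  3  4  5  6  7  8  9 10 11 12 13 14 15 16
dp  0  -  -  1  1  -  2  2  1  3  1  2  2  2  2  3  2
(- denotes ∞ / unreachable)

1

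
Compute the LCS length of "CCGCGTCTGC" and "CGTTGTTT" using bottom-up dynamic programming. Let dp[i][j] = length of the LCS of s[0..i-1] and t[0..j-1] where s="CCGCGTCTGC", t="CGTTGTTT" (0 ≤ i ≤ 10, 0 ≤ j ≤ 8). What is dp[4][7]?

   ''  C  G  T  T  G  T  T  T
''  0  0  0  0  0  0  0  0  0
 C  0  1  1  1  1  1  1  1  1
 C  0  1  1  1  1  1  1  1  1
 G  0  1  2  2  2  2  2  2  2
 C  0  1  2  2  2  2  2  2  2
 G  0  1  2  2  2  3  3  3  3
 T  0  1  2  3  3  3  4  4  4
 C  0  1  2  3  3  3  4  4  4
 T  0  1  2  3  4  4  4  5  5
 G  0  1  2  3  4  5  5  5  5
 C  0  1  2  3  4  5  5  5  5

2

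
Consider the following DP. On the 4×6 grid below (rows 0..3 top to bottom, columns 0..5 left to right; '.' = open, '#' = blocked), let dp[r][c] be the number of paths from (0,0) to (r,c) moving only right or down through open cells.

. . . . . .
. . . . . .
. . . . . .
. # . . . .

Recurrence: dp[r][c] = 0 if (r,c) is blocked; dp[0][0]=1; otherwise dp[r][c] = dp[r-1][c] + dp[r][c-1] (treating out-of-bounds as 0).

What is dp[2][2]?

r\c   0   1   2   3   4   5
  0   1   1   1   1   1   1
  1   1   2   3   4   5   6
  2   1   3   6  10  15  21
  3   1   0   6  16  31  52

6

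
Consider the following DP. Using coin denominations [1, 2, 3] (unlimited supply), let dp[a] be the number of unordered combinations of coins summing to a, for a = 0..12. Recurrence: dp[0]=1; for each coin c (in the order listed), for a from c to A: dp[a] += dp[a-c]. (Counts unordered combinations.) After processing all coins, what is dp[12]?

after  coin     0     1     2     3     4     5     6     7     8     9    10    11    12
          1     1     1     1     1     1     1     1     1     1     1     1     1     1
          2     1     1     2     2     3     3     4     4     5     5     6     6     7
          3     1     1     2     3     4     5     7     8    10    12    14    16    19

19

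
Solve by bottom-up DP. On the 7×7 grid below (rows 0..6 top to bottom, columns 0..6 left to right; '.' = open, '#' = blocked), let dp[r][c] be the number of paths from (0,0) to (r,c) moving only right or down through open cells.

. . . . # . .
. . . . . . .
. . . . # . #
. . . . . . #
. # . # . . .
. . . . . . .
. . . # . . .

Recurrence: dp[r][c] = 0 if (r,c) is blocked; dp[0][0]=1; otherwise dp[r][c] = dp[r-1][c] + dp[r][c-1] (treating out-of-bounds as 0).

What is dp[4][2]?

10

r\c   0   1   2   3   4   5   6
  0   1   1   1   1   0   0   0
  1   1   2   3   4   4   4   4
  2   1   3   6  10   0   4   0
  3   1   4  10  20  20  24   0
  4   1   0  10   0  20  44  44
  5   1   1  11  11  31  75 119
  6   1   2  13   0  31 106 225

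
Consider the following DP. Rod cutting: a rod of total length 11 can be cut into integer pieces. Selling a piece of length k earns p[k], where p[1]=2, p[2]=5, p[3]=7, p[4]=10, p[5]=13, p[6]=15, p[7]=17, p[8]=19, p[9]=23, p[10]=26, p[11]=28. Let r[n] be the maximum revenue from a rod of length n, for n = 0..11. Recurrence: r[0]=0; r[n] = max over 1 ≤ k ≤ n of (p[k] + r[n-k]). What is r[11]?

   n    0    1    2    3    4    5    6    7    8    9   10   11
r[n]    0    2    5    7   10   13   15   18   20   23   26   28

28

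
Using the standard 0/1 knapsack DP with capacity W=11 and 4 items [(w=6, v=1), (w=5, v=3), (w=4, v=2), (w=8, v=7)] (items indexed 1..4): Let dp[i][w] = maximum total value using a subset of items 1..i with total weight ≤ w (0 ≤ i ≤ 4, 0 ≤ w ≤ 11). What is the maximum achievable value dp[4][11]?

7

i\w   0   1   2   3   4   5   6   7   8   9  10  11
  0   0   0   0   0   0   0   0   0   0   0   0   0
  1   0   0   0   0   0   0   1   1   1   1   1   1
  2   0   0   0   0   0   3   3   3   3   3   3   4
  3   0   0   0   0   2   3   3   3   3   5   5   5
  4   0   0   0   0   2   3   3   3   7   7   7   7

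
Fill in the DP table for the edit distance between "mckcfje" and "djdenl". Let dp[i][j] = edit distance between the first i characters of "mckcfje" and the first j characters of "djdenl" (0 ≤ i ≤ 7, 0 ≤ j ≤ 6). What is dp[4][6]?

6

   ''  d  j  d  e  n  l
''  0  1  2  3  4  5  6
 m  1  1  2  3  4  5  6
 c  2  2  2  3  4  5  6
 k  3  3  3  3  4  5  6
 c  4  4  4  4  4  5  6
 f  5  5  5  5  5  5  6
 j  6  6  5  6  6  6  6
 e  7  7  6  6  6  7  7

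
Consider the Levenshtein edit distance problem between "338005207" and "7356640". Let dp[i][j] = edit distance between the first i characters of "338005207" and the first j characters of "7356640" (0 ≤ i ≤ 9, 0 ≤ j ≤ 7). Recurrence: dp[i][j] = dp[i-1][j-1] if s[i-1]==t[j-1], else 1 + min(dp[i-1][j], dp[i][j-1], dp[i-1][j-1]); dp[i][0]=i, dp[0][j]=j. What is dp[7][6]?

6

   ''  7  3  5  6  6  4  0
''  0  1  2  3  4  5  6  7
 3  1  1  1  2  3  4  5  6
 3  2  2  1  2  3  4  5  6
 8  3  3  2  2  3  4  5  6
 0  4  4  3  3  3  4  5  5
 0  5  5  4  4  4  4  5  5
 5  6  6  5  4  5  5  5  6
 2  7  7  6  5  5  6  6  6
 0  8  8  7  6  6  6  7  6
 7  9  8  8  7  7  7  7  7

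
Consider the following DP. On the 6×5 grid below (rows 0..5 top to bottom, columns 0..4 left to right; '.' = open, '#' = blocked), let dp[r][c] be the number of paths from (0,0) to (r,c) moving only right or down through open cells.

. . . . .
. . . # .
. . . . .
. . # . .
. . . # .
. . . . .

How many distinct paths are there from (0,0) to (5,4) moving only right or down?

r\c   0   1   2   3   4
  0   1   1   1   1   1
  1   1   2   3   0   1
  2   1   3   6   6   7
  3   1   4   0   6  13
  4   1   5   5   0  13
  5   1   6  11  11  24

24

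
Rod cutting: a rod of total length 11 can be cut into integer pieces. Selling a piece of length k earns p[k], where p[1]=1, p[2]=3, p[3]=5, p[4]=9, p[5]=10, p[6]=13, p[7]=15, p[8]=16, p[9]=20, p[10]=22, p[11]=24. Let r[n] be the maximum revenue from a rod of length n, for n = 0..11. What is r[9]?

   n    0    1    2    3    4    5    6    7    8    9   10   11
r[n]    0    1    3    5    9   10   13   15   18   20   22   24

20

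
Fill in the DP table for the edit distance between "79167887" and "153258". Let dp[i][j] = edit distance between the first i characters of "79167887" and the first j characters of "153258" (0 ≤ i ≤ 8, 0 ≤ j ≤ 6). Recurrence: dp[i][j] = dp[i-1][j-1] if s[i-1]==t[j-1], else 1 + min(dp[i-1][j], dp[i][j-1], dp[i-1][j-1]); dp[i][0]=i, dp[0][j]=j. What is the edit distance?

   ''  1  5  3  2  5  8
''  0  1  2  3  4  5  6
 7  1  1  2  3  4  5  6
 9  2  2  2  3  4  5  6
 1  3  2  3  3  4  5  6
 6  4  3  3  4  4  5  6
 7  5  4  4  4  5  5  6
 8  6  5  5  5  5  6  5
 8  7  6  6  6  6  6  6
 7  8  7  7  7  7  7  7

7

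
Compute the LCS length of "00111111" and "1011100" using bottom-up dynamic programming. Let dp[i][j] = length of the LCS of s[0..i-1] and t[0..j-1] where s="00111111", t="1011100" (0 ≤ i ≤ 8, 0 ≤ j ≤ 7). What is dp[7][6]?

4

   ''  1  0  1  1  1  0  0
''  0  0  0  0  0  0  0  0
 0  0  0  1  1  1  1  1  1
 0  0  0  1  1  1  1  2  2
 1  0  1  1  2  2  2  2  2
 1  0  1  1  2  3  3  3  3
 1  0  1  1  2  3  4  4  4
 1  0  1  1  2  3  4  4  4
 1  0  1  1  2  3  4  4  4
 1  0  1  1  2  3  4  4  4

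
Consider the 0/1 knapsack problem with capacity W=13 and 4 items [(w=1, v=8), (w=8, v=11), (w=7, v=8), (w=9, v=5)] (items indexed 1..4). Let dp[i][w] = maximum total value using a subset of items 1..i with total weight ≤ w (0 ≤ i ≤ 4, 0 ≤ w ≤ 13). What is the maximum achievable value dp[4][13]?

19

i\w   0   1   2   3   4   5   6   7   8   9  10  11  12  13
  0   0   0   0   0   0   0   0   0   0   0   0   0   0   0
  1   0   8   8   8   8   8   8   8   8   8   8   8   8   8
  2   0   8   8   8   8   8   8   8  11  19  19  19  19  19
  3   0   8   8   8   8   8   8   8  16  19  19  19  19  19
  4   0   8   8   8   8   8   8   8  16  19  19  19  19  19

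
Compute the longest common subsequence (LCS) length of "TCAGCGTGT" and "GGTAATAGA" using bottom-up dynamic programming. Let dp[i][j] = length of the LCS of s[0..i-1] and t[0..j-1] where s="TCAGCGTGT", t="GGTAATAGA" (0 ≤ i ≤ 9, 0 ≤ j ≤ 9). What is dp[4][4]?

   ''  G  G  T  A  A  T  A  G  A
''  0  0  0  0  0  0  0  0  0  0
 T  0  0  0  1  1  1  1  1  1  1
 C  0  0  0  1  1  1  1  1  1  1
 A  0  0  0  1  2  2  2  2  2  2
 G  0  1  1  1  2  2  2  2  3  3
 C  0  1  1  1  2  2  2  2  3  3
 G  0  1  2  2  2  2  2  2  3  3
 T  0  1  2  3  3  3  3  3  3  3
 G  0  1  2  3  3  3  3  3  4  4
 T  0  1  2  3  3  3  4  4  4  4

2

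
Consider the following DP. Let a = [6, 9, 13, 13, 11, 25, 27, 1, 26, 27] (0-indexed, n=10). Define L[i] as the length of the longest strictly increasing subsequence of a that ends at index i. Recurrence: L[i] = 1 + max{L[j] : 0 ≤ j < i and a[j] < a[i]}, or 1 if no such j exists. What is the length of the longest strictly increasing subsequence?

   i    0    1    2    3    4    5    6    7    8    9
a[i]    6    9   13   13   11   25   27    1   26   27
L[i]    1    2    3    3    3    4    5    1    5    6

6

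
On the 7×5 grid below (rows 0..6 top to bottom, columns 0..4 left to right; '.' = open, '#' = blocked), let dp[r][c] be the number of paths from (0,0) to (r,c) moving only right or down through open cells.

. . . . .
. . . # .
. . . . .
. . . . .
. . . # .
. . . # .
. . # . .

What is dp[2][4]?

7

r\c   0   1   2   3   4
  0   1   1   1   1   1
  1   1   2   3   0   1
  2   1   3   6   6   7
  3   1   4  10  16  23
  4   1   5  15   0  23
  5   1   6  21   0  23
  6   1   7   0   0  23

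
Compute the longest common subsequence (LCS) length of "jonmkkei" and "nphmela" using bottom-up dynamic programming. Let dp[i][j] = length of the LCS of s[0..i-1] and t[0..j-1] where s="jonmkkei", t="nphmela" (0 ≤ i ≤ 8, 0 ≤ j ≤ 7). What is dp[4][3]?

1

   ''  n  p  h  m  e  l  a
''  0  0  0  0  0  0  0  0
 j  0  0  0  0  0  0  0  0
 o  0  0  0  0  0  0  0  0
 n  0  1  1  1  1  1  1  1
 m  0  1  1  1  2  2  2  2
 k  0  1  1  1  2  2  2  2
 k  0  1  1  1  2  2  2  2
 e  0  1  1  1  2  3  3  3
 i  0  1  1  1  2  3  3  3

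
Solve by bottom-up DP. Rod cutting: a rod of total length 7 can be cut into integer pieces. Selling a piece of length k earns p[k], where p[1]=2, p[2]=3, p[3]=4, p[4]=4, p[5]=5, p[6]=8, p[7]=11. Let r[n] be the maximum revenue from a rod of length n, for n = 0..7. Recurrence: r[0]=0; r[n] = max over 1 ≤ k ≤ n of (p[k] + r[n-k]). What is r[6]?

12

   n    0    1    2    3    4    5    6    7
r[n]    0    2    4    6    8   10   12   14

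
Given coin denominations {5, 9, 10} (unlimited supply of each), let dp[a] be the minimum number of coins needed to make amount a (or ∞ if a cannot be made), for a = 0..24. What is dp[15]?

 a  0  1  2  3  4  5  6  7  8  9 10 11 12 13 14 15 16 17 18 19 20 21 22 23 24
dp  0  -  -  -  -  1  -  -  -  1  1  -  -  -  2  2  -  -  2  2  2  -  -  3  3
(- denotes ∞ / unreachable)

2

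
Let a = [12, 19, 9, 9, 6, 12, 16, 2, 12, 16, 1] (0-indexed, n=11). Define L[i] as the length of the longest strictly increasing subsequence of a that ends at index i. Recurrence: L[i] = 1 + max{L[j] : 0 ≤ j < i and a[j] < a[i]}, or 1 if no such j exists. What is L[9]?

3

   i    0    1    2    3    4    5    6    7    8    9   10
a[i]   12   19    9    9    6   12   16    2   12   16    1
L[i]    1    2    1    1    1    2    3    1    2    3    1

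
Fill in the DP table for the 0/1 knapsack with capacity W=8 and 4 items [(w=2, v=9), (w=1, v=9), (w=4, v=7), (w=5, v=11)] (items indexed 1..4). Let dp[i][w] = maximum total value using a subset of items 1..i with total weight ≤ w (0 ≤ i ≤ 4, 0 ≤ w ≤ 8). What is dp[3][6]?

18

i\w   0   1   2   3   4   5   6   7   8
  0   0   0   0   0   0   0   0   0   0
  1   0   0   9   9   9   9   9   9   9
  2   0   9   9  18  18  18  18  18  18
  3   0   9   9  18  18  18  18  25  25
  4   0   9   9  18  18  18  20  25  29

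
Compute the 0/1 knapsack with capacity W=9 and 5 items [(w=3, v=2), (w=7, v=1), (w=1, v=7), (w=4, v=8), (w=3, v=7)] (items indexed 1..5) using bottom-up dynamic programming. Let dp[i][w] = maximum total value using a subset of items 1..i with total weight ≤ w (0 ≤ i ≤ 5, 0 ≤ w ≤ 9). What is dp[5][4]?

14

i\w   0   1   2   3   4   5   6   7   8   9
  0   0   0   0   0   0   0   0   0   0   0
  1   0   0   0   2   2   2   2   2   2   2
  2   0   0   0   2   2   2   2   2   2   2
  3   0   7   7   7   9   9   9   9   9   9
  4   0   7   7   7   9  15  15  15  17  17
  5   0   7   7   7  14  15  15  16  22  22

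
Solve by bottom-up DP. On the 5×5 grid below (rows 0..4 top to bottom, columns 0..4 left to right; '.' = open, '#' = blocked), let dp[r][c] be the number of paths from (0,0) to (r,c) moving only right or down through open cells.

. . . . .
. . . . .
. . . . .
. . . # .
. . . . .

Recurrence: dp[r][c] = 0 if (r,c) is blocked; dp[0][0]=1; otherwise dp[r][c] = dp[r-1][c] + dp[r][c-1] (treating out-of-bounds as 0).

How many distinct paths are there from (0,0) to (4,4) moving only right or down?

30

r\c   0   1   2   3   4
  0   1   1   1   1   1
  1   1   2   3   4   5
  2   1   3   6  10  15
  3   1   4  10   0  15
  4   1   5  15  15  30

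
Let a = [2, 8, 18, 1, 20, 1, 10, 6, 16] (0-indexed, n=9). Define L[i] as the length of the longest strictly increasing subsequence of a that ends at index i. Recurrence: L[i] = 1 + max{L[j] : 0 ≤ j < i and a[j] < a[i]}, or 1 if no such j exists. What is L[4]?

   i    0    1    2    3    4    5    6    7    8
a[i]    2    8   18    1   20    1   10    6   16
L[i]    1    2    3    1    4    1    3    2    4

4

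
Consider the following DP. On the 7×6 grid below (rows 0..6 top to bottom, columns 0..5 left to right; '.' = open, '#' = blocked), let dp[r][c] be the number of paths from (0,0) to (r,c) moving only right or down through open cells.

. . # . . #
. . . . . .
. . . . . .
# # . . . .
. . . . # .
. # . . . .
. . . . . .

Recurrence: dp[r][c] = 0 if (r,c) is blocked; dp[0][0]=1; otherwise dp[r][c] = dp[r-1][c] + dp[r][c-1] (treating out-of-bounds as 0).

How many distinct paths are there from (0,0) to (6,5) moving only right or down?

103

r\c   0   1   2   3   4   5
  0   1   1   0   0   0   0
  1   1   2   2   2   2   2
  2   1   3   5   7   9  11
  3   0   0   5  12  21  32
  4   0   0   5  17   0  32
  5   0   0   5  22  22  54
  6   0   0   5  27  49 103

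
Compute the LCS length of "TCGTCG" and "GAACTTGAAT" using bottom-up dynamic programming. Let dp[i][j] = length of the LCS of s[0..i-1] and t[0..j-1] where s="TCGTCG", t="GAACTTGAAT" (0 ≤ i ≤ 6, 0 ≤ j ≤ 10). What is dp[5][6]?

   ''  G  A  A  C  T  T  G  A  A  T
''  0  0  0  0  0  0  0  0  0  0  0
 T  0  0  0  0  0  1  1  1  1  1  1
 C  0  0  0  0  1  1  1  1  1  1  1
 G  0  1  1  1  1  1  1  2  2  2  2
 T  0  1  1  1  1  2  2  2  2  2  3
 C  0  1  1  1  2  2  2  2  2  2  3
 G  0  1  1  1  2  2  2  3  3  3  3

2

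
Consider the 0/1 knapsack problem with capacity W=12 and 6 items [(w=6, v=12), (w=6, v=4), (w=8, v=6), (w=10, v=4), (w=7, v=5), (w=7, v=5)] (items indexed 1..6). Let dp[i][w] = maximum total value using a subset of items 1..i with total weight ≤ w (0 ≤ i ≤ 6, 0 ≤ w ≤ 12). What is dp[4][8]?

i\w   0   1   2   3   4   5   6   7   8   9  10  11  12
  0   0   0   0   0   0   0   0   0   0   0   0   0   0
  1   0   0   0   0   0   0  12  12  12  12  12  12  12
  2   0   0   0   0   0   0  12  12  12  12  12  12  16
  3   0   0   0   0   0   0  12  12  12  12  12  12  16
  4   0   0   0   0   0   0  12  12  12  12  12  12  16
  5   0   0   0   0   0   0  12  12  12  12  12  12  16
  6   0   0   0   0   0   0  12  12  12  12  12  12  16

12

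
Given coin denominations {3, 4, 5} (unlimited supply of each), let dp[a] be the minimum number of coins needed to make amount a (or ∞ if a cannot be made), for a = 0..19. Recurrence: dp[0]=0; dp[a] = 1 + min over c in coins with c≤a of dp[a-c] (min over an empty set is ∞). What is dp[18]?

 a  0  1  2  3  4  5  6  7  8  9 10 11 12 13 14 15 16 17 18 19
dp  0  -  -  1  1  1  2  2  2  2  2  3  3  3  3  3  4  4  4  4
(- denotes ∞ / unreachable)

4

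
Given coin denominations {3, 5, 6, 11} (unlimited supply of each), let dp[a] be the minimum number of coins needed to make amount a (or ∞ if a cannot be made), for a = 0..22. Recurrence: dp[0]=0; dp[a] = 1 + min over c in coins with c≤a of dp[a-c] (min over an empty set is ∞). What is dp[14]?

 a  0  1  2  3  4  5  6  7  8  9 10 11 12 13 14 15 16 17 18 19 20 21 22
dp  0  -  -  1  -  1  1  -  2  2  2  1  2  3  2  3  2  2  3  3  3  3  2
(- denotes ∞ / unreachable)

2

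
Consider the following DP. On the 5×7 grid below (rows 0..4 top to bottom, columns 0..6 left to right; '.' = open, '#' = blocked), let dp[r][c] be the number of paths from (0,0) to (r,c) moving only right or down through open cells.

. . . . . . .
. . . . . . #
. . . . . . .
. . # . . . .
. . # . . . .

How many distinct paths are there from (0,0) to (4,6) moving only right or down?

r\c   0   1   2   3   4   5   6
  0   1   1   1   1   1   1   1
  1   1   2   3   4   5   6   0
  2   1   3   6  10  15  21  21
  3   1   4   0  10  25  46  67
  4   1   5   0  10  35  81 148

148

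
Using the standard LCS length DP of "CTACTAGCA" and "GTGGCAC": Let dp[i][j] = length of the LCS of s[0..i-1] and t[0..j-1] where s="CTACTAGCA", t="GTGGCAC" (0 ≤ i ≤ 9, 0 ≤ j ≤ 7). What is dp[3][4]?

   ''  G  T  G  G  C  A  C
''  0  0  0  0  0  0  0  0
 C  0  0  0  0  0  1  1  1
 T  0  0  1  1  1  1  1  1
 A  0  0  1  1  1  1  2  2
 C  0  0  1  1  1  2  2  3
 T  0  0  1  1  1  2  2  3
 A  0  0  1  1  1  2  3  3
 G  0  1  1  2  2  2  3  3
 C  0  1  1  2  2  3  3  4
 A  0  1  1  2  2  3  4  4

1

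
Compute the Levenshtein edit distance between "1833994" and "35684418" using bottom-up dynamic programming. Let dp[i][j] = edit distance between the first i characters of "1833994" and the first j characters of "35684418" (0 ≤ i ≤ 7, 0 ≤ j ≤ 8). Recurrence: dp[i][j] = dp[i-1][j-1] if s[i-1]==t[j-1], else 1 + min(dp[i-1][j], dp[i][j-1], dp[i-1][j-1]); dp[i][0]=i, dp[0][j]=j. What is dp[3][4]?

4

   ''  3  5  6  8  4  4  1  8
''  0  1  2  3  4  5  6  7  8
 1  1  1  2  3  4  5  6  6  7
 8  2  2  2  3  3  4  5  6  6
 3  3  2  3  3  4  4  5  6  7
 3  4  3  3  4  4  5  5  6  7
 9  5  4  4  4  5  5  6  6  7
 9  6  5  5  5  5  6  6  7  7
 4  7  6  6  6  6  5  6  7  8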